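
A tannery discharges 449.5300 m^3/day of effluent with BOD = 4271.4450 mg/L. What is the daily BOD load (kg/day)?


Formula: BOD_load = volume * conc / 1000
Substituting: BOD_load = 449.5300 * 4271.4450 / 1000
Result: 1920.1427 kg/day


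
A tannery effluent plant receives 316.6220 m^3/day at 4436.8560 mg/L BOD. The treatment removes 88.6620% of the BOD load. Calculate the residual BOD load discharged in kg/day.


Load_in = volume * conc / 1000 = 316.6220 * 4436.8560 / 1000 = 1404.8062 kg/day
Removed = Load_in * eff / 100 = 1404.8062 * 88.6620 / 100 = 1245.5293 kg/day
Load_out = Load_in - Removed = 1404.8062 - 1245.5293 = 159.2769 kg/day


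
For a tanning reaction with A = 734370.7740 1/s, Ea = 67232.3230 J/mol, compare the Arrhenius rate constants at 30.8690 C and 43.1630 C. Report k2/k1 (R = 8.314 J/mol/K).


T1 = 30.8690 + 273.15 = 304.0190 K; T2 = 43.1630 + 273.15 = 316.3130 K
k1 = A * exp(-Ea/(R*T1)) = 734370.7740 * exp(-67232.3230/(8.314*304.0190)) = 2.0609e-06 1/s
k2 = A * exp(-Ea/(R*T2)) = 734370.7740 * exp(-67232.3230/(8.314*316.3130)) = 5.7949e-06 1/s
k2/k1 = 5.7949e-06 / 2.0609e-06 = 2.8118


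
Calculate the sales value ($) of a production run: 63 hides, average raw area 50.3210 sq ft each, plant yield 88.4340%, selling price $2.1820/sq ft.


Raw_total = N * avg_area = 63 * 50.3210 = 3170.2230 sq ft
Finished = Raw_total * yield / 100 = 3170.2230 * 88.4340 / 100 = 2803.5550 sq ft
Value = Finished * price = 2803.5550 * 2.1820 = 6117.3570 $


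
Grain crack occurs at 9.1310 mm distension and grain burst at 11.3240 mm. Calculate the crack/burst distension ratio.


Formula: Ratio = crack / burst
Substituting: Ratio = 9.1310 / 11.3240
Result: 0.8063


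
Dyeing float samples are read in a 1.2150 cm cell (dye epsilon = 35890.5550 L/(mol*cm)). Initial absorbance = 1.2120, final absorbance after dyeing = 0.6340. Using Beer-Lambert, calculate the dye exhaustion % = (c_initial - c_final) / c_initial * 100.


c_initial = A_i / (epsilon * l) = 1.2120 / (35890.5550 * 1.2150) = 2.7794e-05 mol/L
c_final = A_f / (epsilon * l) = 0.6340 / (35890.5550 * 1.2150) = 1.4539e-05 mol/L
Exhaustion = (c_initial - c_final) / c_initial * 100 = (2.7794e-05 - 1.4539e-05) / 2.7794e-05 * 100 = 47.6898 %


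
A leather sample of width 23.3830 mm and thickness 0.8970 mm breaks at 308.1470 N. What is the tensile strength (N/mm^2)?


Formula: TS = force / (width * thickness)
Substituting: TS = 308.1470 / (23.3830 * 0.8970)
Result: 14.6915 N/mm^2


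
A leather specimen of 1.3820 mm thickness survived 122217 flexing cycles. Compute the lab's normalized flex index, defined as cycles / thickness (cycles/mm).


Formula: Index = cycles / thickness
Substituting: Index = 122217 / 1.3820
Result: 88434.8770 cycles/mm


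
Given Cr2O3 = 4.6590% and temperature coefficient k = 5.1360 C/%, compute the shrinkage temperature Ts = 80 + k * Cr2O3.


Formula: Ts = 80 + k * Cr2O3
Substituting: Ts = 80 + 5.1360 * 4.6590
Result: 103.9286 C


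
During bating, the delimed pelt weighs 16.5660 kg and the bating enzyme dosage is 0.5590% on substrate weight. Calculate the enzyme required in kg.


Formula: Enzyme = substrate * pct / 100
Substituting: Enzyme = 16.5660 * 0.5590 / 100
Result: 0.0926039 kg


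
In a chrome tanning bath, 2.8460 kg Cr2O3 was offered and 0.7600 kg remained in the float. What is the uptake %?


Formula: Uptake = (offered - residual) / offered * 100
Substituting: Uptake = (2.8460 - 0.7600) / 2.8460 * 100
Result: 73.2959 %


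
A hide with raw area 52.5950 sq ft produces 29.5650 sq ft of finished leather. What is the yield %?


Formula: Yield = finished / raw * 100
Substituting: Yield = 29.5650 / 52.5950 * 100
Result: 56.2126 %


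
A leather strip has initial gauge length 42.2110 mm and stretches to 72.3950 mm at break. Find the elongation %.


Formula: Elongation = (Lf - L0) / L0 * 100
Substituting: Elongation = (72.3950 - 42.2110) / 42.2110 * 100
Result: 71.5074 %


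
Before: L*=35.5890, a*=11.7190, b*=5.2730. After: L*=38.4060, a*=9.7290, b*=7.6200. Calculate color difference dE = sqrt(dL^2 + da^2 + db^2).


dL = 2.8170, da = -1.9900, db = 2.3470
dE = sqrt(2.8170^2 + (-1.9900)^2 + 2.3470^2) = 4.1718


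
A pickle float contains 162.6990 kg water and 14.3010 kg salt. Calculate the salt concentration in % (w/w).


Formula: Conc = salt / (water + salt) * 100
Substituting: Conc = 14.3010 / (162.6990 + 14.3010) * 100
Result: 8.0797 %


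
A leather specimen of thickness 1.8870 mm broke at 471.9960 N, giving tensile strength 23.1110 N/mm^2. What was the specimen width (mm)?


Formula: w = F / (TS * t)
Substituting: w = 471.9960 / (23.1110 * 1.8870)
Result: 10.8230 mm


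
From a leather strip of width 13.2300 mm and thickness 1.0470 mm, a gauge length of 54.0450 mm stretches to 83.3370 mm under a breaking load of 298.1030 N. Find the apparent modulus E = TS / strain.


TS = F / (w * t) = 298.1030 / (13.2300 * 1.0470) = 21.5209 N/mm^2
strain = (Lf - L0) / L0 = (83.3370 - 54.0450) / 54.0450 = 0.5420
E = TS / strain = 21.5209 / 0.5420 = 39.7069 N/mm^2


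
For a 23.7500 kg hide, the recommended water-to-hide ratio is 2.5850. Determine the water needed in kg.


Formula: Water = hide_weight * ratio
Substituting: Water = 23.7500 * 2.5850
Result: 61.3937 kg


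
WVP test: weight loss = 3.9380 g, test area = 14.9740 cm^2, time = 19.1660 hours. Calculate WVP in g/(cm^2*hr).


Formula: WVP = loss / (area * time)
Substituting: WVP = 3.9380 / (14.9740 * 19.1660)
Result: 0.0137217 g/(cm^2*hr)


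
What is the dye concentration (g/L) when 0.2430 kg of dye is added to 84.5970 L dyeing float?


Formula: Conc = dye_mass(kg) / volume(L) * 1000
Substituting: Conc = 0.2430 / 84.5970 * 1000
Result: 2.8724 g/L


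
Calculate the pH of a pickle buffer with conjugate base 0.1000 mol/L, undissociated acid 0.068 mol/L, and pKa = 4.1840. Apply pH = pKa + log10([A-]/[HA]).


ratio = [A-] / [HA] = 0.1000 / 0.068 = 1.4706
log10(ratio) = 0.1675
pH = pKa + log10(ratio) = 4.1840 + 0.1675 = 4.3515


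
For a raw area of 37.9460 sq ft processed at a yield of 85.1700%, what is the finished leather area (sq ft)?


Formula: finished = raw * yield / 100
Substituting: finished = 37.9460 * 85.1700 / 100
Result: 32.3186 sq ft


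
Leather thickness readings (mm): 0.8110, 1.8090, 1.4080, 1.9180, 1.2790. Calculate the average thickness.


Formula: Average = sum / n
Substituting: Average = 7.2250 / 5
Result: 1.4450 mm


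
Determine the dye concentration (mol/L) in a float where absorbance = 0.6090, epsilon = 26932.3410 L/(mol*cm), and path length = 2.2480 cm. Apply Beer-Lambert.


Formula: c = A / (epsilon * l)
Substituting: c = 0.6090 / (26932.3410 * 2.2480)
Result: 1.0059e-05 mol/L


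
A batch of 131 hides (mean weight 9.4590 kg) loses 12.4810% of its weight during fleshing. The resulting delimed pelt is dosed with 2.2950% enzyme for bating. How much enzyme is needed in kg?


Total_raw = N * avg_wt = 131 * 9.4590 = 1239.1290 kg
Substrate = Total_raw * (1 - loss/100) = 1239.1290 * (1 - 12.4810/100) = 1084.4733 kg
Enzyme = Substrate * pct / 100 = 1084.4733 * 2.2950 / 100 = 24.8887 kg


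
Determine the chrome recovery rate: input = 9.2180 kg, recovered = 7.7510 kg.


Formula: Recovery = recovered / input * 100
Substituting: Recovery = 7.7510 / 9.2180 * 100
Result: 84.0855 %


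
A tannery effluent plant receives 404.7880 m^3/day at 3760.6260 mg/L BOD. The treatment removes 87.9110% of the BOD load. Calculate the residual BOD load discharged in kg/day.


Load_in = volume * conc / 1000 = 404.7880 * 3760.6260 / 1000 = 1522.2563 kg/day
Removed = Load_in * eff / 100 = 1522.2563 * 87.9110 / 100 = 1338.2307 kg/day
Load_out = Load_in - Removed = 1522.2563 - 1338.2307 = 184.0256 kg/day


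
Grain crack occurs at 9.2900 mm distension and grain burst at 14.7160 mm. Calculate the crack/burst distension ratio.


Formula: Ratio = crack / burst
Substituting: Ratio = 9.2900 / 14.7160
Result: 0.6313


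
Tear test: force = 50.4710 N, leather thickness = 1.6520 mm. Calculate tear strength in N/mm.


Formula: Tear strength = force / thickness
Substituting: Tear strength = 50.4710 / 1.6520
Result: 30.5515 N/mm


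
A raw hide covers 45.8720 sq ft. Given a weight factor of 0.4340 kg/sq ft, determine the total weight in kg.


Formula: Weight = area * weight_per_sqft
Substituting: Weight = 45.8720 * 0.4340
Result: 19.9084 kg


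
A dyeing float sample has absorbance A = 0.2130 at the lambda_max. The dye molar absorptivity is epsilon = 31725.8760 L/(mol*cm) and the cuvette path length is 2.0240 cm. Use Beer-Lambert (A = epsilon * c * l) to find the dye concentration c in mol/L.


Formula: c = A / (epsilon * l)
Substituting: c = 0.2130 / (31725.8760 * 2.0240)
Result: 3.3171e-06 mol/L


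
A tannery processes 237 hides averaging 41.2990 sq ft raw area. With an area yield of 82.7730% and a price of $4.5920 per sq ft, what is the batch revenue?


Raw_total = N * avg_area = 237 * 41.2990 = 9787.8630 sq ft
Finished = Raw_total * yield / 100 = 9787.8630 * 82.7730 / 100 = 8101.7078 sq ft
Value = Finished * price = 8101.7078 * 4.5920 = 37203.0424 $


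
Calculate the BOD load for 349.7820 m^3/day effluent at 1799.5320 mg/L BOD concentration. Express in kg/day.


Formula: BOD_load = volume * conc / 1000
Substituting: BOD_load = 349.7820 * 1799.5320 / 1000
Result: 629.4439 kg/day


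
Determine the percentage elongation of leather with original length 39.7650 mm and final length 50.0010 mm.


Formula: Elongation = (Lf - L0) / L0 * 100
Substituting: Elongation = (50.0010 - 39.7650) / 39.7650 * 100
Result: 25.7412 %


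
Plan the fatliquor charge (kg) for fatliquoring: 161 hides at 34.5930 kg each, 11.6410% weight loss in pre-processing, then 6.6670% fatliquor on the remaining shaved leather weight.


Total_raw = N * avg_wt = 161 * 34.5930 = 5569.4730 kg
Substrate = Total_raw * (1 - loss/100) = 5569.4730 * (1 - 11.6410/100) = 4921.1306 kg
Fat = Substrate * pct / 100 = 4921.1306 * 6.6670 / 100 = 328.0918 kg


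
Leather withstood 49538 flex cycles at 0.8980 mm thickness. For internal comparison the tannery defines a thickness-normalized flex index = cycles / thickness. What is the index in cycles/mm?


Formula: Index = cycles / thickness
Substituting: Index = 49538 / 0.8980
Result: 55164.8107 cycles/mm


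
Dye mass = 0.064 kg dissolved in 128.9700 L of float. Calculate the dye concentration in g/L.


Formula: Conc = dye_mass(kg) / volume(L) * 1000
Substituting: Conc = 0.064 / 128.9700 * 1000
Result: 0.4962 g/L


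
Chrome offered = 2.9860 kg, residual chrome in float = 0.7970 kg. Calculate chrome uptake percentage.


Formula: Uptake = (offered - residual) / offered * 100
Substituting: Uptake = (2.9860 - 0.7970) / 2.9860 * 100
Result: 73.3088 %


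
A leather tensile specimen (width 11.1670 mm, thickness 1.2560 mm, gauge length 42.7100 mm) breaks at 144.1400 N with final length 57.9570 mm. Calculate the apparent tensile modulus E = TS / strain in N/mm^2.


TS = F / (w * t) = 144.1400 / (11.1670 * 1.2560) = 10.2768 N/mm^2
strain = (Lf - L0) / L0 = (57.9570 - 42.7100) / 42.7100 = 0.3570
E = TS / strain = 10.2768 / 0.3570 = 28.7875 N/mm^2


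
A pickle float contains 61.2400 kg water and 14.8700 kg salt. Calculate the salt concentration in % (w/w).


Formula: Conc = salt / (water + salt) * 100
Substituting: Conc = 14.8700 / (61.2400 + 14.8700) * 100
Result: 19.5375 %


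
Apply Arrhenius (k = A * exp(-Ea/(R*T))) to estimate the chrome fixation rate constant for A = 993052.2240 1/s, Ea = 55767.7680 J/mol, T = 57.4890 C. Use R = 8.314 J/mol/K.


T_K = T_C + 273.15 = 57.4890 + 273.15 = 330.6390 K
exponent = -Ea / (R * T_K) = -55767.7680 / (8.314 * 330.6390) = -20.2871
k = A * exp(exponent) = 993052.2240 * exp(-20.2871) = 0.00153608 1/s


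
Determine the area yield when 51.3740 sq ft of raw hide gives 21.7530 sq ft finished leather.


Formula: Yield = finished / raw * 100
Substituting: Yield = 21.7530 / 51.3740 * 100
Result: 42.3424 %


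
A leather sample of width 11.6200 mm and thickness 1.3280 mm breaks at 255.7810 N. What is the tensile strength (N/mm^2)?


Formula: TS = force / (width * thickness)
Substituting: TS = 255.7810 / (11.6200 * 1.3280)
Result: 16.5754 N/mm^2


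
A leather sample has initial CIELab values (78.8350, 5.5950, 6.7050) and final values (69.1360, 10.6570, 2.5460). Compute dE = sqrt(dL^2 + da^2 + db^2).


dL = -9.6990, da = 5.0620, db = -4.1590
dE = sqrt((-9.6990)^2 + 5.0620^2 + (-4.1590)^2) = 11.7043


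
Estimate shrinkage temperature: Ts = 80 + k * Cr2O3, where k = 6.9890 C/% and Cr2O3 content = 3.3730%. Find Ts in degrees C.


Formula: Ts = 80 + k * Cr2O3
Substituting: Ts = 80 + 6.9890 * 3.3730
Result: 103.5739 C


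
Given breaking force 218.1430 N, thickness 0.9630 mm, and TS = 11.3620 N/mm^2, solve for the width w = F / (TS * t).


Formula: w = F / (TS * t)
Substituting: w = 218.1430 / (11.3620 * 0.9630)
Result: 19.9370 mm


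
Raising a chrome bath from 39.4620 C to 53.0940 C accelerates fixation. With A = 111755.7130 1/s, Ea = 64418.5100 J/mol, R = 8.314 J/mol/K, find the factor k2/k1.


T1 = 39.4620 + 273.15 = 312.6120 K; T2 = 53.0940 + 273.15 = 326.2440 K
k1 = A * exp(-Ea/(R*T1)) = 111755.7130 * exp(-64418.5100/(8.314*312.6120)) = 1.9237e-06 1/s
k2 = A * exp(-Ea/(R*T2)) = 111755.7130 * exp(-64418.5100/(8.314*326.2440)) = 5.4188e-06 1/s
k2/k1 = 5.4188e-06 / 1.9237e-06 = 2.8169


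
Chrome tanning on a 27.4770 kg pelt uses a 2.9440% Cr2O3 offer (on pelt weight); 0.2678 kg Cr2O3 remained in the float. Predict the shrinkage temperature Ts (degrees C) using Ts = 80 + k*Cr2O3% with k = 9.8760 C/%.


Offered = pelt * offer_pct / 100 = 27.4770 * 2.9440 / 100 = 0.8089 kg
Uptake = offered - residual = 0.8089 - 0.2678 = 0.5411 kg
Cr2O3% on pelt = uptake / pelt * 100 = 0.5411 / 27.4770 * 100 = 1.9694 %
Ts = 80 + k * Cr2O3% = 80 + 9.8760 * 1.9694 = 99.4495 C


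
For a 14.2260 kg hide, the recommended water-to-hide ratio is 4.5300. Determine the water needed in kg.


Formula: Water = hide_weight * ratio
Substituting: Water = 14.2260 * 4.5300
Result: 64.4438 kg


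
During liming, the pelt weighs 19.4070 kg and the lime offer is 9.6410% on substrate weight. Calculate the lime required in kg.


Formula: Lime = substrate * pct / 100
Substituting: Lime = 19.4070 * 9.6410 / 100
Result: 1.8710 kg


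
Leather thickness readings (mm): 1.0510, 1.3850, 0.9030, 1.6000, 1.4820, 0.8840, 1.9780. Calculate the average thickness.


Formula: Average = sum / n
Substituting: Average = 9.2830 / 7
Result: 1.3261 mm


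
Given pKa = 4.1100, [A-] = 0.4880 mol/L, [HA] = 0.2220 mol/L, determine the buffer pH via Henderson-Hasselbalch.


ratio = [A-] / [HA] = 0.4880 / 0.2220 = 2.1982
log10(ratio) = 0.3421
pH = pKa + log10(ratio) = 4.1100 + 0.3421 = 4.4521


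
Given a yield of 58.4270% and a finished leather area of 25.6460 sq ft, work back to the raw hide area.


Formula: raw = finished * 100 / yield
Substituting: raw = 25.6460 * 100 / 58.4270
Result: 43.8941 sq ft


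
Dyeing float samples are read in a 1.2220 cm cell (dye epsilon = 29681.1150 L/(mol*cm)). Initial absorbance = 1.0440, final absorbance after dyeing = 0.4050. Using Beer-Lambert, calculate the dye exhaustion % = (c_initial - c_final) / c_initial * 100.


c_initial = A_i / (epsilon * l) = 1.0440 / (29681.1150 * 1.2220) = 2.8784e-05 mol/L
c_final = A_f / (epsilon * l) = 0.4050 / (29681.1150 * 1.2220) = 1.1166e-05 mol/L
Exhaustion = (c_initial - c_final) / c_initial * 100 = (2.8784e-05 - 1.1166e-05) / 2.8784e-05 * 100 = 61.2069 %


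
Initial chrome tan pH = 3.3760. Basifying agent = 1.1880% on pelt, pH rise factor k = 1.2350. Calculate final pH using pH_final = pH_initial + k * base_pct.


Formula: pH_final = pH_initial + k * base_pct
Substituting: pH_final = 3.3760 + 1.2350 * 1.1880
Result: 4.8432


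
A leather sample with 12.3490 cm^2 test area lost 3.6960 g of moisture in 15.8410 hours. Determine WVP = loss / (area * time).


Formula: WVP = loss / (area * time)
Substituting: WVP = 3.6960 / (12.3490 * 15.8410)
Result: 0.0188937 g/(cm^2*hr)


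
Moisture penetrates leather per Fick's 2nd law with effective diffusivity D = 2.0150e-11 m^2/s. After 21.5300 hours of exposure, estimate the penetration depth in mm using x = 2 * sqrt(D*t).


t = 21.5300 hr * 3600 = 77508.0000 s
D * t = 2.0150e-11 * 77508.0000 = 1.5618e-06
x = 2 * sqrt(D*t) = 2 * sqrt(1.5618e-06) = 0.00249943 m = 2.4994 mm


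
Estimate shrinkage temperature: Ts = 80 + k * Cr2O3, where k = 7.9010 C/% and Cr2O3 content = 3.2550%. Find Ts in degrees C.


Formula: Ts = 80 + k * Cr2O3
Substituting: Ts = 80 + 7.9010 * 3.2550
Result: 105.7178 C


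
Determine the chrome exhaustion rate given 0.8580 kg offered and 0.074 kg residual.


Formula: Uptake = (offered - residual) / offered * 100
Substituting: Uptake = (0.8580 - 0.074) / 0.8580 * 100
Result: 91.3753 %


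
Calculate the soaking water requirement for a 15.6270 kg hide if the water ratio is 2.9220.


Formula: Water = hide_weight * ratio
Substituting: Water = 15.6270 * 2.9220
Result: 45.6621 kg


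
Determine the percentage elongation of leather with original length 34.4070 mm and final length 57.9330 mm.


Formula: Elongation = (Lf - L0) / L0 * 100
Substituting: Elongation = (57.9330 - 34.4070) / 34.4070 * 100
Result: 68.3756 %


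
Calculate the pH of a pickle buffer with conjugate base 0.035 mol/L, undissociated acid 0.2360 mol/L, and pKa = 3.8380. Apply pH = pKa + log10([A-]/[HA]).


ratio = [A-] / [HA] = 0.035 / 0.2360 = 0.1483
log10(ratio) = -0.8288
pH = pKa + log10(ratio) = 3.8380 - 0.8288 = 3.0092


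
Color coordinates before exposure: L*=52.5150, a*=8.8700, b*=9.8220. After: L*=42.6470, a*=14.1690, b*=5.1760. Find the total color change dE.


dL = -9.8680, da = 5.2990, db = -4.6460
dE = sqrt((-9.8680)^2 + 5.2990^2 + (-4.6460)^2) = 12.1261


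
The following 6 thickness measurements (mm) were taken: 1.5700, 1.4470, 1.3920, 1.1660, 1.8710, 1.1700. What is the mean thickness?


Formula: Average = sum / n
Substituting: Average = 8.6160 / 6
Result: 1.4360 mm


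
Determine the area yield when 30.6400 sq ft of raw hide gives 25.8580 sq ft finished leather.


Formula: Yield = finished / raw * 100
Substituting: Yield = 25.8580 / 30.6400 * 100
Result: 84.3930 %


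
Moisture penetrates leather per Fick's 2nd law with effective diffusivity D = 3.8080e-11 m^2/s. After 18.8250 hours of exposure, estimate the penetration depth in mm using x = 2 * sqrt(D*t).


t = 18.8250 hr * 3600 = 67770.0000 s
D * t = 3.8080e-11 * 67770.0000 = 2.5807e-06
x = 2 * sqrt(D*t) = 2 * sqrt(2.5807e-06) = 0.0032129 m = 3.2129 mm


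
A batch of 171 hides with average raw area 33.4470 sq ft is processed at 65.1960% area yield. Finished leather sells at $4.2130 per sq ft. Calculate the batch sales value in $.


Raw_total = N * avg_area = 171 * 33.4470 = 5719.4370 sq ft
Finished = Raw_total * yield / 100 = 5719.4370 * 65.1960 / 100 = 3728.8441 sq ft
Value = Finished * price = 3728.8441 * 4.2130 = 15709.6204 $


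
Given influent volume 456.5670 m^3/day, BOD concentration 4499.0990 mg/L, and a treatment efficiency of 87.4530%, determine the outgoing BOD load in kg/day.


Load_in = volume * conc / 1000 = 456.5670 * 4499.0990 / 1000 = 2054.1401 kg/day
Removed = Load_in * eff / 100 = 2054.1401 * 87.4530 / 100 = 1796.4072 kg/day
Load_out = Load_in - Removed = 2054.1401 - 1796.4072 = 257.7330 kg/day


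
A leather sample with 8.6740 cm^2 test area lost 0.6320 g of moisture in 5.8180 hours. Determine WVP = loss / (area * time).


Formula: WVP = loss / (area * time)
Substituting: WVP = 0.6320 / (8.6740 * 5.8180)
Result: 0.0125234 g/(cm^2*hr)


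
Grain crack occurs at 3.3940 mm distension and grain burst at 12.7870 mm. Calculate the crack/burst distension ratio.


Formula: Ratio = crack / burst
Substituting: Ratio = 3.3940 / 12.7870
Result: 0.2654


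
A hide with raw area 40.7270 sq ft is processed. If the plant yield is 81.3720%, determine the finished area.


Formula: finished = raw * yield / 100
Substituting: finished = 40.7270 * 81.3720 / 100
Result: 33.1404 sq ft


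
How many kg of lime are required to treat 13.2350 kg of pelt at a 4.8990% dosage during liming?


Formula: Lime = substrate * pct / 100
Substituting: Lime = 13.2350 * 4.8990 / 100
Result: 0.6484 kg


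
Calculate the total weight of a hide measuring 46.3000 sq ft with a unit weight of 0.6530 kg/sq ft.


Formula: Weight = area * weight_per_sqft
Substituting: Weight = 46.3000 * 0.6530
Result: 30.2339 kg


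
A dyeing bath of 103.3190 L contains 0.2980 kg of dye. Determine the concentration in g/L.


Formula: Conc = dye_mass(kg) / volume(L) * 1000
Substituting: Conc = 0.2980 / 103.3190 * 1000
Result: 2.8843 g/L


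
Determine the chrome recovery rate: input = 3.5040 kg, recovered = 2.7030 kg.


Formula: Recovery = recovered / input * 100
Substituting: Recovery = 2.7030 / 3.5040 * 100
Result: 77.1404 %


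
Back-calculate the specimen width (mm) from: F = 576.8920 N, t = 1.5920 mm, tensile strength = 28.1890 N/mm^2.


Formula: w = F / (TS * t)
Substituting: w = 576.8920 / (28.1890 * 1.5920)
Result: 12.8550 mm


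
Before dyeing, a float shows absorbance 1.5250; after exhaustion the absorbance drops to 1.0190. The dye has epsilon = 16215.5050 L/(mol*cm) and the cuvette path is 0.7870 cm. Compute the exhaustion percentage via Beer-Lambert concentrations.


c_initial = A_i / (epsilon * l) = 1.5250 / (16215.5050 * 0.7870) = 1.1950e-04 mol/L
c_final = A_f / (epsilon * l) = 1.0190 / (16215.5050 * 0.7870) = 7.9849e-05 mol/L
Exhaustion = (c_initial - c_final) / c_initial * 100 = (1.1950e-04 - 7.9849e-05) / 1.1950e-04 * 100 = 33.1803 %


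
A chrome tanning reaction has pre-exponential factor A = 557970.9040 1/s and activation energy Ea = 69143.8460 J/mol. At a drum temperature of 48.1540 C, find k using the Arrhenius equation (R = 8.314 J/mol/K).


T_K = T_C + 273.15 = 48.1540 + 273.15 = 321.3040 K
exponent = -Ea / (R * T_K) = -69143.8460 / (8.314 * 321.3040) = -25.8838
k = A * exp(exponent) = 557970.9040 * exp(-25.8838) = 3.2021e-06 1/s


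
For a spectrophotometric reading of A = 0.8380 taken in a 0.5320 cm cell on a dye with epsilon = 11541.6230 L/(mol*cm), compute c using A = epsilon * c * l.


Formula: c = A / (epsilon * l)
Substituting: c = 0.8380 / (11541.6230 * 0.5320)
Result: 1.3648e-04 mol/L


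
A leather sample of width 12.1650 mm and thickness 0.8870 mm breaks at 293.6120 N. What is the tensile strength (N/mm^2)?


Formula: TS = force / (width * thickness)
Substituting: TS = 293.6120 / (12.1650 * 0.8870)
Result: 27.2106 N/mm^2


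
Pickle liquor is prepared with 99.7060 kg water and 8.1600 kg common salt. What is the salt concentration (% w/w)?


Formula: Conc = salt / (water + salt) * 100
Substituting: Conc = 8.1600 / (99.7060 + 8.1600) * 100
Result: 7.5649 %


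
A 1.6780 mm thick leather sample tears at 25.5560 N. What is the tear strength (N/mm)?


Formula: Tear strength = force / thickness
Substituting: Tear strength = 25.5560 / 1.6780
Result: 15.2300 N/mm


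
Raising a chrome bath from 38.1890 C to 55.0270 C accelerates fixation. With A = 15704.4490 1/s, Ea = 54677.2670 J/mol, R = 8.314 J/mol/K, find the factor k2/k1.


T1 = 38.1890 + 273.15 = 311.3390 K; T2 = 55.0270 + 273.15 = 328.1770 K
k1 = A * exp(-Ea/(R*T1)) = 15704.4490 * exp(-54677.2670/(8.314*311.3390)) = 1.0526e-05 1/s
k2 = A * exp(-Ea/(R*T2)) = 15704.4490 * exp(-54677.2670/(8.314*328.1770)) = 3.1113e-05 1/s
k2/k1 = 3.1113e-05 / 1.0526e-05 = 2.9559


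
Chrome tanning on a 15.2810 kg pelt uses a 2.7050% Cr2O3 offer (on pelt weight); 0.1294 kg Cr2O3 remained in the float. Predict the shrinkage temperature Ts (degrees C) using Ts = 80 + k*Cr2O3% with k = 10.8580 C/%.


Offered = pelt * offer_pct / 100 = 15.2810 * 2.7050 / 100 = 0.4134 kg
Uptake = offered - residual = 0.4134 - 0.1294 = 0.2840 kg
Cr2O3% on pelt = uptake / pelt * 100 = 0.2840 / 15.2810 * 100 = 1.8582 %
Ts = 80 + k * Cr2O3% = 80 + 10.8580 * 1.8582 = 100.1763 C


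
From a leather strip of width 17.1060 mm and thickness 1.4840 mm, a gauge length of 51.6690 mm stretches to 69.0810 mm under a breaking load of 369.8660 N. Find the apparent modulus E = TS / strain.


TS = F / (w * t) = 369.8660 / (17.1060 * 1.4840) = 14.5701 N/mm^2
strain = (Lf - L0) / L0 = (69.0810 - 51.6690) / 51.6690 = 0.3370
E = TS / strain = 14.5701 / 0.3370 = 43.2358 N/mm^2


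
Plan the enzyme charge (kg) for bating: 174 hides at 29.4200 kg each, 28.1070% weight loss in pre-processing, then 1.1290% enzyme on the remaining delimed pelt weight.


Total_raw = N * avg_wt = 174 * 29.4200 = 5119.0800 kg
Substrate = Total_raw * (1 - loss/100) = 5119.0800 * (1 - 28.1070/100) = 3680.2602 kg
Enzyme = Substrate * pct / 100 = 3680.2602 * 1.1290 / 100 = 41.5501 kg


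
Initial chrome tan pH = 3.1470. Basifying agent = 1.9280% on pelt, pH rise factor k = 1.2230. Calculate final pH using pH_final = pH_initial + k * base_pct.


Formula: pH_final = pH_initial + k * base_pct
Substituting: pH_final = 3.1470 + 1.2230 * 1.9280
Result: 5.5049


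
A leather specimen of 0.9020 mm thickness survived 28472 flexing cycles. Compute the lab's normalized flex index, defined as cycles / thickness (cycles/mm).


Formula: Index = cycles / thickness
Substituting: Index = 28472 / 0.9020
Result: 31565.4102 cycles/mm


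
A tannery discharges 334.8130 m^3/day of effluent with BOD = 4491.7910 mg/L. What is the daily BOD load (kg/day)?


Formula: BOD_load = volume * conc / 1000
Substituting: BOD_load = 334.8130 * 4491.7910 / 1000
Result: 1503.9100 kg/day


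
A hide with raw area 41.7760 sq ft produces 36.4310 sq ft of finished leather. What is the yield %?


Formula: Yield = finished / raw * 100
Substituting: Yield = 36.4310 / 41.7760 * 100
Result: 87.2056 %


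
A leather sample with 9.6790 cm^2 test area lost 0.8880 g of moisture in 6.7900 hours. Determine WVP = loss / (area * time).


Formula: WVP = loss / (area * time)
Substituting: WVP = 0.8880 / (9.6790 * 6.7900)
Result: 0.0135118 g/(cm^2*hr)


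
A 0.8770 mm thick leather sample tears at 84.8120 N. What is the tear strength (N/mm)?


Formula: Tear strength = force / thickness
Substituting: Tear strength = 84.8120 / 0.8770
Result: 96.7070 N/mm


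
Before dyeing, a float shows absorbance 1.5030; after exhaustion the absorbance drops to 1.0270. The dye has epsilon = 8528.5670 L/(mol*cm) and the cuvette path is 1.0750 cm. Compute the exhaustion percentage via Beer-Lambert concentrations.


c_initial = A_i / (epsilon * l) = 1.5030 / (8528.5670 * 1.0750) = 1.6394e-04 mol/L
c_final = A_f / (epsilon * l) = 1.0270 / (8528.5670 * 1.0750) = 1.1202e-04 mol/L
Exhaustion = (c_initial - c_final) / c_initial * 100 = (1.6394e-04 - 1.1202e-04) / 1.6394e-04 * 100 = 31.6700 %


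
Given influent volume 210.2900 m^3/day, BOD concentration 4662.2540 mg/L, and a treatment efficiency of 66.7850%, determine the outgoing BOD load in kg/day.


Load_in = volume * conc / 1000 = 210.2900 * 4662.2540 / 1000 = 980.4254 kg/day
Removed = Load_in * eff / 100 = 980.4254 * 66.7850 / 100 = 654.7771 kg/day
Load_out = Load_in - Removed = 980.4254 - 654.7771 = 325.6483 kg/day


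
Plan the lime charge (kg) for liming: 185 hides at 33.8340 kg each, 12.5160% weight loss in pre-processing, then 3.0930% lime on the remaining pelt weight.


Total_raw = N * avg_wt = 185 * 33.8340 = 6259.2900 kg
Substrate = Total_raw * (1 - loss/100) = 6259.2900 * (1 - 12.5160/100) = 5475.8773 kg
Lime = Substrate * pct / 100 = 5475.8773 * 3.0930 / 100 = 169.3689 kg


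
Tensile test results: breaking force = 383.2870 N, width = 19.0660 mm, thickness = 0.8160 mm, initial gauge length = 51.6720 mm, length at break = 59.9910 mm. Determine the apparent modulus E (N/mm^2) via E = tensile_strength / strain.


TS = F / (w * t) = 383.2870 / (19.0660 * 0.8160) = 24.6362 N/mm^2
strain = (Lf - L0) / L0 = (59.9910 - 51.6720) / 51.6720 = 0.1610
E = TS / strain = 24.6362 / 0.1610 = 153.0236 N/mm^2


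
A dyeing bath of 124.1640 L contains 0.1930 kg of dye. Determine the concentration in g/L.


Formula: Conc = dye_mass(kg) / volume(L) * 1000
Substituting: Conc = 0.1930 / 124.1640 * 1000
Result: 1.5544 g/L


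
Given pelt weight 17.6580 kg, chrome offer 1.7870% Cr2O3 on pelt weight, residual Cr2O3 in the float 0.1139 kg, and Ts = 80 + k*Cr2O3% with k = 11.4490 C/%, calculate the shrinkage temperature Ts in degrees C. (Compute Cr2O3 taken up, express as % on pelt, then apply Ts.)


Offered = pelt * offer_pct / 100 = 17.6580 * 1.7870 / 100 = 0.3155 kg
Uptake = offered - residual = 0.3155 - 0.1139 = 0.2016 kg
Cr2O3% on pelt = uptake / pelt * 100 = 0.2016 / 17.6580 * 100 = 1.1420 %
Ts = 80 + k * Cr2O3% = 80 + 11.4490 * 1.1420 = 93.0744 C


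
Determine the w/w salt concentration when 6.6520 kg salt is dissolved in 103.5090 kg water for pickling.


Formula: Conc = salt / (water + salt) * 100
Substituting: Conc = 6.6520 / (103.5090 + 6.6520) * 100
Result: 6.0384 %


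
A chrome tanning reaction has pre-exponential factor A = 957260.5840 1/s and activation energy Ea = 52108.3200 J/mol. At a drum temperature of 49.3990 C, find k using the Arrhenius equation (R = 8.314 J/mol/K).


T_K = T_C + 273.15 = 49.3990 + 273.15 = 322.5490 K
exponent = -Ea / (R * T_K) = -52108.3200 / (8.314 * 322.5490) = -19.4313
k = A * exp(exponent) = 957260.5840 * exp(-19.4313) = 0.00348445 1/s


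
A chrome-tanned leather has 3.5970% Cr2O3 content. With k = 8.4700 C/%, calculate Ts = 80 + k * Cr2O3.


Formula: Ts = 80 + k * Cr2O3
Substituting: Ts = 80 + 8.4700 * 3.5970
Result: 110.4666 C


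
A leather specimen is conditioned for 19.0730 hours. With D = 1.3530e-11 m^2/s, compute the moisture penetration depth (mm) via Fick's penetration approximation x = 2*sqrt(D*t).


t = 19.0730 hr * 3600 = 68662.8000 s
D * t = 1.3530e-11 * 68662.8000 = 9.2901e-07
x = 2 * sqrt(D*t) = 2 * sqrt(9.2901e-07) = 0.0019277 m = 1.9277 mm


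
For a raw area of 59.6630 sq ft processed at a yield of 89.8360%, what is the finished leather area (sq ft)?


Formula: finished = raw * yield / 100
Substituting: finished = 59.6630 * 89.8360 / 100
Result: 53.5989 sq ft


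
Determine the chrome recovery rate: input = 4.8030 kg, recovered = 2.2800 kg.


Formula: Recovery = recovered / input * 100
Substituting: Recovery = 2.2800 / 4.8030 * 100
Result: 47.4703 %


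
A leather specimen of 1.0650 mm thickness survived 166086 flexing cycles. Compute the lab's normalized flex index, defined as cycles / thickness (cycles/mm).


Formula: Index = cycles / thickness
Substituting: Index = 166086 / 1.0650
Result: 155949.2958 cycles/mm


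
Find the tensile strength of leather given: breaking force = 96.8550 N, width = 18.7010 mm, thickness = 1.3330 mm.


Formula: TS = force / (width * thickness)
Substituting: TS = 96.8550 / (18.7010 * 1.3330)
Result: 3.8853 N/mm^2


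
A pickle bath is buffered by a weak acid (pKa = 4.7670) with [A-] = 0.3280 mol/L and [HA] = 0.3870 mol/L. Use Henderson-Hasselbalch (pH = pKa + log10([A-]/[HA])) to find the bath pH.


ratio = [A-] / [HA] = 0.3280 / 0.3870 = 0.8475
log10(ratio) = -0.0718371
pH = pKa + log10(ratio) = 4.7670 - 0.0718371 = 4.6952


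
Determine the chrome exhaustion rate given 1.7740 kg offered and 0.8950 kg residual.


Formula: Uptake = (offered - residual) / offered * 100
Substituting: Uptake = (1.7740 - 0.8950) / 1.7740 * 100
Result: 49.5490 %


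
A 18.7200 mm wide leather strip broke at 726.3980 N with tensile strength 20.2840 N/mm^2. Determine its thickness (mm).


Formula: t = F / (TS * w)
Substituting: t = 726.3980 / (20.2840 * 18.7200)
Result: 1.9130 mm


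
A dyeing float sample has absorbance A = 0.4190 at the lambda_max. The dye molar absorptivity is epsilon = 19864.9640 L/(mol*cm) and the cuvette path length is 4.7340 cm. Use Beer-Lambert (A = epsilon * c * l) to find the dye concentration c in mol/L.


Formula: c = A / (epsilon * l)
Substituting: c = 0.4190 / (19864.9640 * 4.7340)
Result: 4.4555e-06 mol/L


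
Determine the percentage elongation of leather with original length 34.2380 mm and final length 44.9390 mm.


Formula: Elongation = (Lf - L0) / L0 * 100
Substituting: Elongation = (44.9390 - 34.2380) / 34.2380 * 100
Result: 31.2547 %


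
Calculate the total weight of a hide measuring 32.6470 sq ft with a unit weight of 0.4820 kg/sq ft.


Formula: Weight = area * weight_per_sqft
Substituting: Weight = 32.6470 * 0.4820
Result: 15.7359 kg


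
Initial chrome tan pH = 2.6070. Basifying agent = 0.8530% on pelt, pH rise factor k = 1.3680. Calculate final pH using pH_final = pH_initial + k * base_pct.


Formula: pH_final = pH_initial + k * base_pct
Substituting: pH_final = 2.6070 + 1.3680 * 0.8530
Result: 3.7739


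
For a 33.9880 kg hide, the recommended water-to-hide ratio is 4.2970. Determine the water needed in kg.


Formula: Water = hide_weight * ratio
Substituting: Water = 33.9880 * 4.2970
Result: 146.0464 kg


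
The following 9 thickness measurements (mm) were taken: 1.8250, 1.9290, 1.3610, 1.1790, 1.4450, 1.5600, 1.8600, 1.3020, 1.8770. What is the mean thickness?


Formula: Average = sum / n
Substituting: Average = 14.3380 / 9
Result: 1.5931 mm


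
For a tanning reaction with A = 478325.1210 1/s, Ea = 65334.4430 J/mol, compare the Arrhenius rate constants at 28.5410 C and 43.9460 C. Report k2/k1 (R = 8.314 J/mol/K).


T1 = 28.5410 + 273.15 = 301.6910 K; T2 = 43.9460 + 273.15 = 317.0960 K
k1 = A * exp(-Ea/(R*T1)) = 478325.1210 * exp(-65334.4430/(8.314*301.6910)) = 2.3299e-06 1/s
k2 = A * exp(-Ea/(R*T2)) = 478325.1210 * exp(-65334.4430/(8.314*317.0960)) = 8.2587e-06 1/s
k2/k1 = 8.2587e-06 / 2.3299e-06 = 3.5446


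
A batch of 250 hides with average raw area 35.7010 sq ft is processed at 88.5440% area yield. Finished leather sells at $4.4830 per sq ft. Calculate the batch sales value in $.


Raw_total = N * avg_area = 250 * 35.7010 = 8925.2500 sq ft
Finished = Raw_total * yield / 100 = 8925.2500 * 88.5440 / 100 = 7902.7734 sq ft
Value = Finished * price = 7902.7734 * 4.4830 = 35428.1330 $


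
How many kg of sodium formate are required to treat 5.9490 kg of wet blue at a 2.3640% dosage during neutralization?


Formula: Neutralizer = substrate * pct / 100
Substituting: Neutralizer = 5.9490 * 2.3640 / 100
Result: 0.1406 kg


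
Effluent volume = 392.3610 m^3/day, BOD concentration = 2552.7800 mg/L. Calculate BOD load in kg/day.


Formula: BOD_load = volume * conc / 1000
Substituting: BOD_load = 392.3610 * 2552.7800 / 1000
Result: 1001.6113 kg/day


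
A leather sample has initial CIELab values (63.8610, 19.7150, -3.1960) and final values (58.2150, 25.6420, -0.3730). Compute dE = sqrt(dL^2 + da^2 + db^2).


dL = -5.6460, da = 5.9270, db = 2.8230
dE = sqrt((-5.6460)^2 + 5.9270^2 + 2.8230^2) = 8.6589


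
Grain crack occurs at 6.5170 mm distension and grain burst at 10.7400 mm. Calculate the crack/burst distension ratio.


Formula: Ratio = crack / burst
Substituting: Ratio = 6.5170 / 10.7400
Result: 0.6068


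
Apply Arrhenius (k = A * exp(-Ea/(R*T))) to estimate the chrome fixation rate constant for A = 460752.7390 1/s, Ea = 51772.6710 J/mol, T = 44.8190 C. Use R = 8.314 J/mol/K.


T_K = T_C + 273.15 = 44.8190 + 273.15 = 317.9690 K
exponent = -Ea / (R * T_K) = -51772.6710 / (8.314 * 317.9690) = -19.5842
k = A * exp(exponent) = 460752.7390 * exp(-19.5842) = 0.00143933 1/s


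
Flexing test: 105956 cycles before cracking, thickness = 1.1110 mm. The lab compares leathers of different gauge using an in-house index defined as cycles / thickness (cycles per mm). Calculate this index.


Formula: Index = cycles / thickness
Substituting: Index = 105956 / 1.1110
Result: 95369.9370 cycles/mm


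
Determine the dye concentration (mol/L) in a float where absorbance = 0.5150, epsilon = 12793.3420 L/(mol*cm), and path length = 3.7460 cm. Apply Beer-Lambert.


Formula: c = A / (epsilon * l)
Substituting: c = 0.5150 / (12793.3420 * 3.7460)
Result: 1.0746e-05 mol/L


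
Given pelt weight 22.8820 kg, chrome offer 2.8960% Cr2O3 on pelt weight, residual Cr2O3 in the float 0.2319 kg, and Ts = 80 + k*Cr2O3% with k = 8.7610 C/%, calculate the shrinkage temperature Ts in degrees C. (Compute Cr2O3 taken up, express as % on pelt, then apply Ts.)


Offered = pelt * offer_pct / 100 = 22.8820 * 2.8960 / 100 = 0.6627 kg
Uptake = offered - residual = 0.6627 - 0.2319 = 0.4308 kg
Cr2O3% on pelt = uptake / pelt * 100 = 0.4308 / 22.8820 * 100 = 1.8825 %
Ts = 80 + k * Cr2O3% = 80 + 8.7610 * 1.8825 = 96.4929 C


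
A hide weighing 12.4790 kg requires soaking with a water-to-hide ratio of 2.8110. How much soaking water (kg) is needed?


Formula: Water = hide_weight * ratio
Substituting: Water = 12.4790 * 2.8110
Result: 35.0785 kg


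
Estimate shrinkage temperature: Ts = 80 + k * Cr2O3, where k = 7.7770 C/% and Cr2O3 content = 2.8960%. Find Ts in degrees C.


Formula: Ts = 80 + k * Cr2O3
Substituting: Ts = 80 + 7.7770 * 2.8960
Result: 102.5222 C


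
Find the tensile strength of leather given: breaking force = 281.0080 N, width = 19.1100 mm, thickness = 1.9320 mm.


Formula: TS = force / (width * thickness)
Substituting: TS = 281.0080 / (19.1100 * 1.9320)
Result: 7.6112 N/mm^2


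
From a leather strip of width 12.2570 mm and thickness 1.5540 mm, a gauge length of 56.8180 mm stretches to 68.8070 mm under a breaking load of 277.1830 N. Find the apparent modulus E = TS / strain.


TS = F / (w * t) = 277.1830 / (12.2570 * 1.5540) = 14.5523 N/mm^2
strain = (Lf - L0) / L0 = (68.8070 - 56.8180) / 56.8180 = 0.2110
E = TS / strain = 14.5523 / 0.2110 = 68.9659 N/mm^2


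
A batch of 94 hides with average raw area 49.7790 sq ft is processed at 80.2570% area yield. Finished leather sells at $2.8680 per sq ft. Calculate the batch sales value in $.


Raw_total = N * avg_area = 94 * 49.7790 = 4679.2260 sq ft
Finished = Raw_total * yield / 100 = 4679.2260 * 80.2570 / 100 = 3755.4064 sq ft
Value = Finished * price = 3755.4064 * 2.8680 = 10770.5056 $


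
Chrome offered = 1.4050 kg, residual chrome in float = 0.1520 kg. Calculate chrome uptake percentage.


Formula: Uptake = (offered - residual) / offered * 100
Substituting: Uptake = (1.4050 - 0.1520) / 1.4050 * 100
Result: 89.1815 %


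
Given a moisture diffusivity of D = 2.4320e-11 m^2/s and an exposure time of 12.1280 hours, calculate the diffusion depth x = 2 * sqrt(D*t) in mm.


t = 12.1280 hr * 3600 = 43660.8000 s
D * t = 2.4320e-11 * 43660.8000 = 1.0618e-06
x = 2 * sqrt(D*t) = 2 * sqrt(1.0618e-06) = 0.0020609 m = 2.0609 mm


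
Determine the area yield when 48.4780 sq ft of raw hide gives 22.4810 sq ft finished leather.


Formula: Yield = finished / raw * 100
Substituting: Yield = 22.4810 / 48.4780 * 100
Result: 46.3736 %


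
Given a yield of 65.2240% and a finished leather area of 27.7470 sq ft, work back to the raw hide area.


Formula: raw = finished * 100 / yield
Substituting: raw = 27.7470 * 100 / 65.2240
Result: 42.5411 sq ft


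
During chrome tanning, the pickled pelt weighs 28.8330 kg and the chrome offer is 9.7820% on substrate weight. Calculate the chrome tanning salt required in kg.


Formula: Chrome = substrate * pct / 100
Substituting: Chrome = 28.8330 * 9.7820 / 100
Result: 2.8204 kg


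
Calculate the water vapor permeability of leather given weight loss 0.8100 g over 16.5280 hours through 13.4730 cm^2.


Formula: WVP = loss / (area * time)
Substituting: WVP = 0.8100 / (13.4730 * 16.5280)
Result: 0.00363748 g/(cm^2*hr)


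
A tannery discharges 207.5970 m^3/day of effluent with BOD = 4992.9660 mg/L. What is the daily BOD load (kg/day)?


Formula: BOD_load = volume * conc / 1000
Substituting: BOD_load = 207.5970 * 4992.9660 / 1000
Result: 1036.5248 kg/day
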